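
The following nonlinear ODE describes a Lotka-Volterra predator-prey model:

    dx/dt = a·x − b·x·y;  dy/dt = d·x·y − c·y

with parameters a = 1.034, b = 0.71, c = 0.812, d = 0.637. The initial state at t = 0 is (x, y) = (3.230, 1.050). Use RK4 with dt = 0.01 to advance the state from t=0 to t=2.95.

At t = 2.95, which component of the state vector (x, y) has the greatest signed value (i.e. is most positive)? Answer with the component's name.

largest component: y

t=0.000: state=(3.230, 1.050)
step 1 (dt=0.01): k1=(0.932, 1.308), k2=(0.918, 1.319), k3=(0.918, 1.319), k4=(0.904, 1.330); state += dt/6·(k1+2k2+2k3+k4)
t=0.010: state=(3.239, 1.063)
t=0.020: state=(3.248, 1.077)
t=0.030: state=(3.257, 1.090)
continuing one RK4 step at a time; state shown every 10 steps (Δt=0.1):
t=0.100: state=(3.308, 1.192)
t=0.200: state=(3.351, 1.359)
t=0.300: state=(3.352, 1.552)
t=0.400: state=(3.304, 1.770)
t=0.500: state=(3.205, 2.008)
t=0.600: state=(3.054, 2.260)
t=0.700: state=(2.859, 2.516)
t=0.800: state=(2.628, 2.764)
t=0.900: state=(2.376, 2.989)
t=1.000: state=(2.116, 3.179)
t=1.100: state=(1.862, 3.327)
t=1.200: state=(1.624, 3.427)
t=1.300: state=(1.409, 3.480)
t=1.400: state=(1.220, 3.488)
t=1.500: state=(1.057, 3.458)
t=1.600: state=(0.919, 3.395)
t=1.700: state=(0.803, 3.306)
t=1.800: state=(0.707, 3.198)
t=1.900: state=(0.627, 3.076)
t=2.000: state=(0.562, 2.946)
t=2.100: state=(0.508, 2.810)
t=2.200: state=(0.463, 2.672)
t=2.300: state=(0.427, 2.534)
t=2.400: state=(0.398, 2.399)
t=2.500: state=(0.374, 2.267)
t=2.600: state=(0.354, 2.139)
t=2.700: state=(0.339, 2.016)
t=2.800: state=(0.327, 1.899)
t=2.900: state=(0.318, 1.787)
t=2.950: state=(0.315, 1.733)
compare at T: x=0.315, y=1.733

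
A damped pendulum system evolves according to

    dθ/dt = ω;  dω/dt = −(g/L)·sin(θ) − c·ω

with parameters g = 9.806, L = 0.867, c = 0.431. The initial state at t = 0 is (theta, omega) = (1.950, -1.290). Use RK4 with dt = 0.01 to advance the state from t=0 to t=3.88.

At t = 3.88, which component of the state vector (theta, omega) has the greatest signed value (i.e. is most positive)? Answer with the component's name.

largest component: omega

t=0.000: state=(1.950, -1.290)
step 1 (dt=0.01): k1=(-1.290, -9.951), k2=(-1.340, -9.956), k3=(-1.340, -9.957), k4=(-1.390, -9.963); state += dt/6·(k1+2k2+2k3+k4)
t=0.010: state=(1.937, -1.390)
t=0.020: state=(1.922, -1.489)
t=0.030: state=(1.907, -1.589)
continuing one RK4 step at a time; state shown every 20 steps (Δt=0.2):
t=0.200: state=(1.491, -3.297)
t=0.400: state=(0.656, -4.894)
t=0.600: state=(-0.349, -4.788)
t=0.800: state=(-1.137, -2.906)
t=1.000: state=(-1.484, -0.561)
t=1.200: state=(-1.372, 1.639)
t=1.400: state=(-0.852, 3.449)
t=1.600: state=(-0.069, 4.114)
t=1.800: state=(0.677, 3.095)
t=2.000: state=(1.105, 1.118)
t=2.200: state=(1.119, -0.949)
t=2.400: state=(0.750, -2.637)
t=2.600: state=(0.130, -3.342)
t=2.800: state=(-0.491, -2.650)
t=3.000: state=(-0.867, -1.028)
t=3.200: state=(-0.891, 0.767)
t=3.400: state=(-0.585, 2.190)
t=3.600: state=(-0.076, 2.715)
t=3.800: state=(0.423, 2.091)
t=3.880: state=(0.571, 1.594)
compare at T: theta=0.571, omega=1.594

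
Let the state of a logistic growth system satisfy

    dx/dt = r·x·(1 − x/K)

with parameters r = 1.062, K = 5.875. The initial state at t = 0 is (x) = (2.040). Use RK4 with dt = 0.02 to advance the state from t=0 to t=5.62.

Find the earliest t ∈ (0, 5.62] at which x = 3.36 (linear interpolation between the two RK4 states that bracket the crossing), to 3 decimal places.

t = 0.867

t=0.000: state=(2.040)
step 1 (dt=0.02): k1=(1.414), k2=(1.419), k3=(1.419), k4=(1.423); state += dt/6·(k1+2k2+2k3+k4)
t=0.020: state=(2.068)
t=0.040: state=(2.097)
t=0.060: state=(2.126)
continuing one RK4 step at a time; state shown every 10 steps (Δt=0.2):
t=0.200: state=(2.331)
t=0.400: state=(2.635)
t=0.600: state=(2.946)
t=0.800: state=(3.257)
t=0.860: state=(3.349)
next step: t=0.880: state=(3.380) — x has crossed 3.36
linear interpolation between t=0.860 (3.34911) and t=0.880 (3.37965) → t≈0.867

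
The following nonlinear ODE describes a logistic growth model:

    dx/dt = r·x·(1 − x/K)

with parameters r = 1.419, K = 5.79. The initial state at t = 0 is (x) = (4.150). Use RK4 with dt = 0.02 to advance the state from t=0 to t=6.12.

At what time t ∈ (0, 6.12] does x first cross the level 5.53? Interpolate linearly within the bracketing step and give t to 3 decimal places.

t=0.000: state=(4.150)
step 1 (dt=0.02): k1=(1.668), k2=(1.658), k3=(1.658), k4=(1.647); state += dt/6·(k1+2k2+2k3+k4)
t=0.020: state=(4.183)
t=0.040: state=(4.216)
t=0.060: state=(4.248)
continuing one RK4 step at a time; state shown every 10 steps (Δt=0.2):
t=0.200: state=(4.462)
t=0.400: state=(4.730)
t=0.600: state=(4.954)
t=0.800: state=(5.138)
t=1.000: state=(5.285)
t=1.200: state=(5.401)
t=1.400: state=(5.492)
t=1.500: state=(5.530)
next step: t=1.520: state=(5.537) — x has crossed 5.53
linear interpolation between t=1.500 (5.52991) and t=1.520 (5.53687) → t≈1.500

t = 1.500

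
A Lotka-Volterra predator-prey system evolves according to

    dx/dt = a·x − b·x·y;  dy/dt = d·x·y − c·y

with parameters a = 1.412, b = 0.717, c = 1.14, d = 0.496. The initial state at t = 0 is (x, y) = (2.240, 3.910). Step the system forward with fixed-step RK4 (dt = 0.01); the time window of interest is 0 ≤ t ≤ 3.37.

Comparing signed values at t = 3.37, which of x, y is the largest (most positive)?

t=0.000: state=(2.240, 3.910)
step 1 (dt=0.01): k1=(-3.117, -0.113), k2=(-3.094, -0.143), k3=(-3.094, -0.143), k4=(-3.072, -0.173); state += dt/6·(k1+2k2+2k3+k4)
t=0.010: state=(2.209, 3.909)
t=0.020: state=(2.179, 3.907)
t=0.030: state=(2.149, 3.904)
continuing one RK4 step at a time; state shown every 20 steps (Δt=0.2):
t=0.200: state=(1.708, 3.780)
t=0.400: state=(1.342, 3.497)
t=0.600: state=(1.106, 3.141)
t=0.800: state=(0.960, 2.768)
t=1.000: state=(0.878, 2.413)
t=1.200: state=(0.844, 2.092)
t=1.400: state=(0.846, 1.811)
t=1.600: state=(0.881, 1.570)
t=1.800: state=(0.947, 1.368)
t=2.000: state=(1.046, 1.202)
t=2.200: state=(1.179, 1.068)
t=2.400: state=(1.352, 0.964)
t=2.600: state=(1.571, 0.887)
t=2.800: state=(1.842, 0.836)
t=3.000: state=(2.171, 0.812)
t=3.200: state=(2.563, 0.817)
t=3.370: state=(2.945, 0.848)
compare at T: x=2.945, y=0.848

largest component: x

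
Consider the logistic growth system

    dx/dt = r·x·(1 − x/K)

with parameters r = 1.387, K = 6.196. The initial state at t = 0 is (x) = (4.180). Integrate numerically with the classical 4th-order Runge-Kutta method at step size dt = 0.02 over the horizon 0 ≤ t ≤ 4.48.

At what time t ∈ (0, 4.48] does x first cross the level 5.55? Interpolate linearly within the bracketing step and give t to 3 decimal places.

t = 1.025

t=0.000: state=(4.180)
step 1 (dt=0.02): k1=(1.886), k2=(1.877), k3=(1.877), k4=(1.868); state += dt/6·(k1+2k2+2k3+k4)
t=0.020: state=(4.218)
t=0.040: state=(4.255)
t=0.060: state=(4.291)
continuing one RK4 step at a time; state shown every 10 steps (Δt=0.2):
t=0.200: state=(4.538)
t=0.400: state=(4.852)
t=0.600: state=(5.121)
t=0.800: state=(5.346)
t=1.000: state=(5.530)
t=1.020: state=(5.546)
next step: t=1.040: state=(5.562) — x has crossed 5.55
linear interpolation between t=1.020 (5.54604) and t=1.040 (5.56201) → t≈1.025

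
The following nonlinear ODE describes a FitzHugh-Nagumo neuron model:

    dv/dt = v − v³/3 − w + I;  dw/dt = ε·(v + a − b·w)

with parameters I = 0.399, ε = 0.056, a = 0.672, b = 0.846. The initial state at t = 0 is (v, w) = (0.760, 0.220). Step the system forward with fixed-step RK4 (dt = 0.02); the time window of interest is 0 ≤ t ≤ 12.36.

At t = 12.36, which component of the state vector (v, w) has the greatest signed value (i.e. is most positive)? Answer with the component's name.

largest component: w

t=0.000: state=(0.760, 0.220)
step 1 (dt=0.02): k1=(0.793, 0.070), k2=(0.795, 0.070), k3=(0.795, 0.070), k4=(0.798, 0.071); state += dt/6·(k1+2k2+2k3+k4)
t=0.020: state=(0.776, 0.221)
t=0.040: state=(0.792, 0.223)
t=0.060: state=(0.808, 0.224)
continuing one RK4 step at a time; state shown every 25 steps (Δt=0.5):
t=0.500: state=(1.166, 0.260)
t=1.000: state=(1.487, 0.310)
t=1.500: state=(1.649, 0.365)
t=2.000: state=(1.701, 0.421)
t=2.500: state=(1.703, 0.477)
t=3.000: state=(1.686, 0.532)
t=3.500: state=(1.661, 0.584)
t=4.000: state=(1.634, 0.635)
t=4.500: state=(1.606, 0.683)
t=5.000: state=(1.576, 0.730)
t=5.500: state=(1.546, 0.774)
t=6.000: state=(1.515, 0.817)
t=6.500: state=(1.483, 0.858)
t=7.000: state=(1.451, 0.897)
t=7.500: state=(1.418, 0.935)
t=8.000: state=(1.383, 0.970)
t=8.500: state=(1.348, 1.004)
t=9.000: state=(1.310, 1.036)
t=9.500: state=(1.271, 1.066)
t=10.000: state=(1.230, 1.094)
t=10.500: state=(1.186, 1.120)
t=11.000: state=(1.138, 1.145)
t=11.500: state=(1.086, 1.167)
t=12.000: state=(1.028, 1.188)
t=12.360: state=(0.982, 1.201)
compare at T: v=0.982, w=1.201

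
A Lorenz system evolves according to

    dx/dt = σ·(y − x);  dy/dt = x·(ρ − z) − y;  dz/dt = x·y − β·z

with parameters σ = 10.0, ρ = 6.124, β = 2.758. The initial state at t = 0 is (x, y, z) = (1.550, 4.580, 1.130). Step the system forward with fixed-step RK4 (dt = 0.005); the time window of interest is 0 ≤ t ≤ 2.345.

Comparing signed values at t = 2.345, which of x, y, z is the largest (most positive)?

largest component: z

t=0.000: state=(1.550, 4.580, 1.130)
step 1 (dt=0.005): k1=(30.300, 3.161, 3.982), k2=(29.622, 3.515, 4.315), k3=(29.647, 3.504, 4.306), k4=(28.993, 3.847, 4.632); state += dt/6·(k1+2k2+2k3+k4)
t=0.005: state=(1.698, 4.598, 1.152)
t=0.010: state=(1.840, 4.618, 1.176)
t=0.015: state=(1.976, 4.642, 1.204)
continuing one RK4 step at a time; state shown every 20 steps (Δt=0.1):
t=0.100: state=(3.712, 5.337, 2.071)
t=0.200: state=(5.067, 6.166, 3.845)
t=0.300: state=(5.829, 6.197, 5.948)
t=0.400: state=(5.746, 5.229, 7.463)
t=0.500: state=(4.929, 3.912, 7.795)
t=0.600: state=(3.902, 2.938, 7.212)
t=0.700: state=(3.090, 2.447, 6.274)
t=0.800: state=(2.616, 2.300, 5.340)
t=0.900: state=(2.432, 2.365, 4.560)
t=1.000: state=(2.460, 2.574, 3.984)
t=1.100: state=(2.645, 2.895, 3.632)
t=1.200: state=(2.949, 3.303, 3.516)
t=1.300: state=(3.338, 3.755, 3.643)
t=1.400: state=(3.762, 4.179, 4.005)
t=1.500: state=(4.145, 4.479, 4.550)
t=1.600: state=(4.401, 4.567, 5.158)
t=1.700: state=(4.464, 4.425, 5.669)
t=1.800: state=(4.334, 4.125, 5.952)
t=1.900: state=(4.078, 3.790, 5.969)
t=2.000: state=(3.791, 3.518, 5.780)
t=2.100: state=(3.552, 3.354, 5.482)
t=2.200: state=(3.401, 3.300, 5.165)
t=2.300: state=(3.347, 3.339, 4.894)
t=2.345: state=(3.352, 3.380, 4.799)
compare at T: x=3.352, y=3.380, z=4.799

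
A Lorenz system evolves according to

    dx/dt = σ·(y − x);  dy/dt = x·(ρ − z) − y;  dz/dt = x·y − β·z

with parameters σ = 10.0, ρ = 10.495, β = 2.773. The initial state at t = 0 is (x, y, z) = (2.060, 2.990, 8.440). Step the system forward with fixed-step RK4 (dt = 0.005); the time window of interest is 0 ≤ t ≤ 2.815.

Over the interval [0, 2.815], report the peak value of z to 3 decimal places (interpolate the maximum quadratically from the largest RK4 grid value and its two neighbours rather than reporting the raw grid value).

t=0.000: state=(2.060, 2.990, 8.440)
step 1 (dt=0.005): k1=(9.300, 1.243, -17.245), k2=(9.099, 1.378, -17.049), k3=(9.107, 1.375, -17.051), k4=(8.913, 1.510, -16.858); state += dt/6·(k1+2k2+2k3+k4)
t=0.005: state=(2.106, 2.997, 8.355)
t=0.010: state=(2.149, 3.005, 8.271)
t=0.015: state=(2.191, 3.015, 8.190)
continuing one RK4 step at a time; state shown every 20 steps (Δt=0.1):
t=0.100: state=(2.761, 3.365, 7.072)
t=0.200: state=(3.421, 4.174, 6.378)
t=0.300: state=(4.298, 5.297, 6.439)
t=0.400: state=(5.369, 6.462, 7.397)
t=0.500: state=(6.339, 7.096, 9.152)
t=0.600: state=(6.715, 6.657, 10.949)
t=0.700: state=(6.242, 5.423, 11.747)
t=0.800: state=(5.282, 4.290, 11.318)
t=0.900: state=(4.420, 3.737, 10.238)
t=1.000: state=(3.957, 3.713, 9.092)
t=1.100: state=(3.914, 4.059, 8.208)
t=1.200: state=(4.215, 4.657, 7.761)
t=1.300: state=(4.758, 5.378, 7.854)
t=1.400: state=(5.392, 6.001, 8.500)
t=1.500: state=(5.890, 6.235, 9.498)
t=1.600: state=(6.022, 5.931, 10.402)
t=1.700: state=(5.734, 5.283, 10.772)
t=1.800: state=(5.215, 4.676, 10.530)
t=1.900: state=(4.738, 4.351, 9.918)
t=2.000: state=(4.474, 4.339, 9.244)
t=2.100: state=(4.465, 4.575, 8.733)
t=2.200: state=(4.672, 4.963, 8.517)
t=2.300: state=(5.013, 5.384, 8.650)
t=2.400: state=(5.368, 5.684, 9.081)
t=2.500: state=(5.601, 5.734, 9.639)
t=2.600: state=(5.617, 5.517, 10.077)
t=2.700: state=(5.425, 5.161, 10.214)
t=2.800: state=(5.136, 4.845, 10.038)
t=2.815: state=(5.093, 4.809, 9.992)
largest grid value and its neighbours: z(0.705)=11.75222, z(0.710)=11.75373, z(0.715)=11.75210
parabola through these three points peaks at t≈0.710 with z≈11.75373

max z = 11.754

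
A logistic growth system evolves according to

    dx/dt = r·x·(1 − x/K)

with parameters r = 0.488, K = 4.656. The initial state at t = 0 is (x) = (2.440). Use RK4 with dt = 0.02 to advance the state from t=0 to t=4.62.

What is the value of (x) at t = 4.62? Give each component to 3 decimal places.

(x) = (4.251)

t=0.000: state=(2.440)
step 1 (dt=0.02): k1=(0.567), k2=(0.567), k3=(0.567), k4=(0.566); state += dt/6·(k1+2k2+2k3+k4)
t=0.020: state=(2.451)
t=0.040: state=(2.463)
t=0.060: state=(2.474)
continuing one RK4 step at a time; state shown every 10 steps (Δt=0.2):
t=0.200: state=(2.553)
t=0.400: state=(2.665)
t=0.600: state=(2.775)
t=0.800: state=(2.884)
t=1.000: state=(2.989)
t=1.200: state=(3.092)
t=1.400: state=(3.192)
t=1.600: state=(3.288)
t=1.800: state=(3.381)
t=2.000: state=(3.469)
t=2.200: state=(3.553)
t=2.400: state=(3.633)
t=2.600: state=(3.709)
t=2.800: state=(3.780)
t=3.000: state=(3.848)
t=3.200: state=(3.911)
t=3.400: state=(3.970)
t=3.600: state=(4.025)
t=3.800: state=(4.076)
t=4.000: state=(4.124)
t=4.200: state=(4.168)
t=4.400: state=(4.209)
t=4.600: state=(4.247)
t=4.620: state=(4.251)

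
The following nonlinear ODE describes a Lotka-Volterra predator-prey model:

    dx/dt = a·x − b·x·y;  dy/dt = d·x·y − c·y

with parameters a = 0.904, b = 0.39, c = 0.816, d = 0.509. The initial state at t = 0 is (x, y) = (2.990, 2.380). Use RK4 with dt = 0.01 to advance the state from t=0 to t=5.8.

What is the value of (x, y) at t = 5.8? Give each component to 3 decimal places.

t=0.000: state=(2.990, 2.380)
step 1 (dt=0.01): k1=(-0.072, 1.680), k2=(-0.082, 1.686), k3=(-0.082, 1.686), k4=(-0.092, 1.691); state += dt/6·(k1+2k2+2k3+k4)
t=0.010: state=(2.989, 2.397)
t=0.020: state=(2.988, 2.414)
t=0.030: state=(2.987, 2.431)
continuing one RK4 step at a time; state shown every 20 steps (Δt=0.2):
t=0.200: state=(2.935, 2.735)
t=0.400: state=(2.800, 3.113)
t=0.600: state=(2.594, 3.481)
t=0.800: state=(2.338, 3.802)
t=1.000: state=(2.062, 4.040)
t=1.200: state=(1.792, 4.175)
t=1.400: state=(1.548, 4.203)
t=1.600: state=(1.339, 4.133)
t=1.800: state=(1.168, 3.988)
t=2.000: state=(1.033, 3.788)
t=2.200: state=(0.930, 3.555)
t=2.400: state=(0.852, 3.305)
t=2.600: state=(0.797, 3.053)
t=2.800: state=(0.760, 2.807)
t=3.000: state=(0.738, 2.573)
t=3.200: state=(0.730, 2.355)
t=3.400: state=(0.734, 2.155)
t=3.600: state=(0.748, 1.973)
t=3.800: state=(0.774, 1.811)
t=4.000: state=(0.810, 1.667)
t=4.200: state=(0.856, 1.542)
t=4.400: state=(0.914, 1.433)
t=4.600: state=(0.982, 1.340)
t=4.800: state=(1.064, 1.263)
t=5.000: state=(1.158, 1.201)
t=5.200: state=(1.266, 1.154)
t=5.400: state=(1.388, 1.122)
t=5.600: state=(1.525, 1.105)
t=5.800: state=(1.676, 1.105)

(x, y) = (1.676, 1.105)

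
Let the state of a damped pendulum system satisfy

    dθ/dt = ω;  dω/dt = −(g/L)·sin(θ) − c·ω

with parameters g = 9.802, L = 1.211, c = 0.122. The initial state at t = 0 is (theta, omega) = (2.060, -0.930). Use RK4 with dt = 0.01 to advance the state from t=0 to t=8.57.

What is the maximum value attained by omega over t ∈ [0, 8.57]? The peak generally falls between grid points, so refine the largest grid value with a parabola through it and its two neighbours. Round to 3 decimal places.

max omega = 4.435

t=0.000: state=(2.060, -0.930)
step 1 (dt=0.01): k1=(-0.930, -7.031), k2=(-0.965, -7.045), k3=(-0.965, -7.045), k4=(-1.000, -7.059); state += dt/6·(k1+2k2+2k3+k4)
t=0.010: state=(2.050, -1.000)
t=0.020: state=(2.040, -1.071)
t=0.030: state=(2.029, -1.142)
continuing one RK4 step at a time; state shown every 50 steps (Δt=0.5):
t=0.500: state=(0.674, -4.477)
t=1.000: state=(-1.424, -2.752)
t=1.500: state=(-1.787, 1.226)
t=2.000: state=(-0.263, 4.400)
t=2.500: state=(1.500, 1.812)
t=3.000: state=(1.391, -2.205)
t=3.500: state=(-0.388, -3.920)
t=4.000: state=(-1.538, -0.346)
t=4.500: state=(-0.737, 3.335)
t=5.000: state=(1.002, 2.522)
t=5.500: state=(1.288, -1.399)
t=6.000: state=(-0.138, -3.526)
t=6.500: state=(-1.280, -0.540)
t=7.000: state=(-0.622, 2.911)
t=7.500: state=(0.879, 2.129)
t=8.000: state=(1.038, -1.508)
t=8.500: state=(-0.282, -2.954)
t=8.570: state=(-0.481, -2.718)
largest grid value and its neighbours: omega(2.030)=4.43150, omega(2.040)=4.43482, omega(2.050)=4.43456
parabola through these three points peaks at t≈2.044 with omega≈4.43515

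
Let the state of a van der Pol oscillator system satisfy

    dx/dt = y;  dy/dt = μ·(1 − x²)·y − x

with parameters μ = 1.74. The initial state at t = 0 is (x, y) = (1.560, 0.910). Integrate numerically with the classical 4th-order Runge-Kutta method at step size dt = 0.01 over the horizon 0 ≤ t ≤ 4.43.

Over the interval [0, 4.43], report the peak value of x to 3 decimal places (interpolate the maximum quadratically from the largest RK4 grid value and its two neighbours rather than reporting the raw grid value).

max x = 1.689

t=0.000: state=(1.560, 0.910)
step 1 (dt=0.01): k1=(0.910, -3.830), k2=(0.891, -3.809), k3=(0.891, -3.808), k4=(0.872, -3.786); state += dt/6·(k1+2k2+2k3+k4)
t=0.010: state=(1.569, 0.872)
t=0.020: state=(1.577, 0.834)
t=0.030: state=(1.586, 0.797)
continuing one RK4 step at a time; state shown every 20 steps (Δt=0.2):
t=0.200: state=(1.673, 0.267)
t=0.400: state=(1.685, -0.108)
t=0.600: state=(1.642, -0.308)
t=0.800: state=(1.567, -0.426)
t=1.000: state=(1.473, -0.515)
t=1.200: state=(1.362, -0.603)
t=1.400: state=(1.231, -0.707)
t=1.600: state=(1.076, -0.849)
t=1.800: state=(0.887, -1.057)
t=2.000: state=(0.646, -1.383)
t=2.200: state=(0.321, -1.909)
t=2.400: state=(-0.137, -2.706)
t=2.600: state=(-0.761, -3.451)
t=2.800: state=(-1.431, -2.951)
t=3.000: state=(-1.861, -1.327)
t=3.200: state=(-2.004, -0.253)
t=3.400: state=(-2.007, 0.160)
t=3.600: state=(-1.957, 0.307)
t=3.800: state=(-1.889, 0.371)
t=4.000: state=(-1.811, 0.411)
t=4.200: state=(-1.725, 0.447)
t=4.400: state=(-1.632, 0.488)
t=4.430: state=(-1.617, 0.494)
largest grid value and its neighbours: x(0.320)=1.68906, x(0.330)=1.68911, x(0.340)=1.68900
parabola through these three points peaks at t≈0.328 with x≈1.68912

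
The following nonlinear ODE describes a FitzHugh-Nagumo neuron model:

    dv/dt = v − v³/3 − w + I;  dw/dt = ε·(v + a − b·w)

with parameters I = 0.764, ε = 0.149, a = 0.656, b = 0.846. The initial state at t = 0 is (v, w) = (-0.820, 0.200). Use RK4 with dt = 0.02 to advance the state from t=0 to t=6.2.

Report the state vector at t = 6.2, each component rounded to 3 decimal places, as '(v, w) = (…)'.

(v, w) = (-0.203, 0.055)

t=0.000: state=(-0.820, 0.200)
step 1 (dt=0.02): k1=(-0.072, -0.050), k2=(-0.072, -0.050), k3=(-0.072, -0.050), k4=(-0.072, -0.050); state += dt/6·(k1+2k2+2k3+k4)
t=0.020: state=(-0.821, 0.199)
t=0.040: state=(-0.823, 0.198)
t=0.060: state=(-0.824, 0.197)
continuing one RK4 step at a time; state shown every 25 steps (Δt=0.5):
t=0.500: state=(-0.852, 0.175)
t=1.000: state=(-0.876, 0.149)
t=1.500: state=(-0.889, 0.123)
t=2.000: state=(-0.890, 0.099)
t=2.500: state=(-0.879, 0.076)
t=3.000: state=(-0.855, 0.056)
t=3.500: state=(-0.817, 0.040)
t=4.000: state=(-0.765, 0.028)
t=4.500: state=(-0.696, 0.020)
t=5.000: state=(-0.603, 0.020)
t=5.500: state=(-0.476, 0.027)
t=6.000: state=(-0.297, 0.044)
t=6.200: state=(-0.203, 0.055)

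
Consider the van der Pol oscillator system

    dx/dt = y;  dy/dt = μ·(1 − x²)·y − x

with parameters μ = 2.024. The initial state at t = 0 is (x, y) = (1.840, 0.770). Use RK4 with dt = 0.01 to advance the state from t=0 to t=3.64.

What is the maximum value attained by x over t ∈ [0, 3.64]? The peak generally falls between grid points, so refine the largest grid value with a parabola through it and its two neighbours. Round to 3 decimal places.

max x = 1.910

t=0.000: state=(1.840, 0.770)
step 1 (dt=0.01): k1=(0.770, -5.558), k2=(0.742, -5.449), k3=(0.743, -5.451), k4=(0.715, -5.342); state += dt/6·(k1+2k2+2k3+k4)
t=0.010: state=(1.847, 0.716)
t=0.020: state=(1.854, 0.663)
t=0.030: state=(1.861, 0.613)
continuing one RK4 step at a time; state shown every 20 steps (Δt=0.2):
t=0.200: state=(1.909, 0.039)
t=0.400: state=(1.887, -0.221)
t=0.600: state=(1.831, -0.318)
t=0.800: state=(1.762, -0.367)
t=1.000: state=(1.685, -0.404)
t=1.200: state=(1.601, -0.442)
t=1.400: state=(1.508, -0.487)
t=1.600: state=(1.405, -0.545)
t=1.800: state=(1.289, -0.622)
t=2.000: state=(1.154, -0.732)
t=2.200: state=(0.992, -0.897)
t=2.400: state=(0.789, -1.160)
t=2.600: state=(0.516, -1.605)
t=2.800: state=(0.125, -2.372)
t=3.000: state=(-0.456, -3.454)
t=3.200: state=(-1.203, -3.689)
t=3.400: state=(-1.783, -1.910)
t=3.600: state=(-1.996, -0.418)
t=3.640: state=(-2.009, -0.257)
largest grid value and its neighbours: x(0.210)=1.90969, x(0.220)=1.90978, x(0.230)=1.90967
parabola through these three points peaks at t≈0.220 with x≈1.90978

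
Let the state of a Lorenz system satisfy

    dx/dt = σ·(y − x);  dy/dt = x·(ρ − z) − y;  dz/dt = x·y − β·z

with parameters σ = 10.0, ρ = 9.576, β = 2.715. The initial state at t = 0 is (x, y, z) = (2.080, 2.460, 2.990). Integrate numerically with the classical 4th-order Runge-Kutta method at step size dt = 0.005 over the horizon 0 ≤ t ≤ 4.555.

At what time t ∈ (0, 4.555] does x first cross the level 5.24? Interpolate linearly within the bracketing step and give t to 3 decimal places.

t = 0.281

t=0.000: state=(2.080, 2.460, 2.990)
step 1 (dt=0.005): k1=(3.800, 11.239, -3.001), k2=(3.986, 11.289, -2.899), k3=(3.983, 11.291, -2.898), k4=(4.165, 11.344, -2.794); state += dt/6·(k1+2k2+2k3+k4)
t=0.005: state=(2.100, 2.516, 2.976)
t=0.010: state=(2.122, 2.573, 2.962)
t=0.015: state=(2.145, 2.631, 2.950)
continuing one RK4 step at a time; state shown every 40 steps (Δt=0.2):
t=0.200: state=(3.976, 5.406, 3.600)
t=0.280: state=(5.225, 6.873, 4.953)
next step: t=0.285: state=(5.307, 6.959, 5.067) — x has crossed 5.24
linear interpolation between t=0.280 (5.22454) and t=0.285 (5.30705) → t≈0.281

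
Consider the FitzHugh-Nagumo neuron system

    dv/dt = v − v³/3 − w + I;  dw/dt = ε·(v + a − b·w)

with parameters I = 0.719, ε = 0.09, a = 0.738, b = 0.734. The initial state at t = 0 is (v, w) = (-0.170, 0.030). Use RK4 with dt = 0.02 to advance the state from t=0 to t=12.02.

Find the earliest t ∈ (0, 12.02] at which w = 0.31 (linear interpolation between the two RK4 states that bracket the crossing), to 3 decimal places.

t = 2.177

t=0.000: state=(-0.170, 0.030)
step 1 (dt=0.02): k1=(0.521, 0.049), k2=(0.525, 0.050), k3=(0.525, 0.050), k4=(0.530, 0.050); state += dt/6·(k1+2k2+2k3+k4)
t=0.020: state=(-0.159, 0.031)
t=0.040: state=(-0.149, 0.032)
t=0.060: state=(-0.138, 0.033)
continuing one RK4 step at a time; state shown every 25 steps (Δt=0.5):
t=0.500: state=(0.158, 0.061)
t=1.000: state=(0.658, 0.109)
t=1.500: state=(1.264, 0.181)
t=2.000: state=(1.686, 0.274)
t=2.160: state=(1.757, 0.307)
next step: t=2.180: state=(1.764, 0.311) — w has crossed 0.31
linear interpolation between t=2.160 (0.30657) and t=2.180 (0.31066) → t≈2.177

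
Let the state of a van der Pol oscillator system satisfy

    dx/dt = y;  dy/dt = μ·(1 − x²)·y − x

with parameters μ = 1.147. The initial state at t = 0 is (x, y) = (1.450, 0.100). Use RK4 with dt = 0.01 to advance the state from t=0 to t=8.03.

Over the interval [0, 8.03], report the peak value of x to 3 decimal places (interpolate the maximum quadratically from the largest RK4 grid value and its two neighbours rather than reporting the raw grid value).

max x = 2.010

t=0.000: state=(1.450, 0.100)
step 1 (dt=0.01): k1=(0.100, -1.576), k2=(0.092, -1.567), k3=(0.092, -1.567), k4=(0.084, -1.558); state += dt/6·(k1+2k2+2k3+k4)
t=0.010: state=(1.451, 0.084)
t=0.020: state=(1.452, 0.069)
t=0.030: state=(1.452, 0.054)
continuing one RK4 step at a time; state shown every 50 steps (Δt=0.5):
t=0.500: state=(1.338, -0.488)
t=1.000: state=(0.986, -0.933)
t=1.500: state=(0.360, -1.653)
t=2.000: state=(-0.742, -2.670)
t=2.500: state=(-1.812, -1.104)
t=3.000: state=(-1.947, 0.253)
t=3.500: state=(-1.726, 0.575)
t=4.000: state=(-1.385, 0.799)
t=4.500: state=(-0.898, 1.198)
t=5.000: state=(-0.102, 2.104)
t=5.500: state=(1.197, 2.678)
t=6.000: state=(1.980, 0.421)
t=6.500: state=(1.928, -0.406)
t=7.000: state=(1.663, -0.631)
t=7.500: state=(1.294, -0.868)
t=8.000: state=(0.757, -1.344)
t=8.030: state=(0.716, -1.387)
largest grid value and its neighbours: x(6.150)=2.00988, x(6.160)=2.00995, x(6.170)=2.00981
parabola through these three points peaks at t≈6.158 with x≈2.00995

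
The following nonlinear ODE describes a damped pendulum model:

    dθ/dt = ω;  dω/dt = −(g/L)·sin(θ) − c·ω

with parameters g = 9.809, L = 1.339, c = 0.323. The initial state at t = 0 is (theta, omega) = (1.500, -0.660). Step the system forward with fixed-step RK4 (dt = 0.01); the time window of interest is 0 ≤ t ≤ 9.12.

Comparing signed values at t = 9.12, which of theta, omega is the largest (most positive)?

largest component: omega

t=0.000: state=(1.500, -0.660)
step 1 (dt=0.01): k1=(-0.660, -7.094), k2=(-0.695, -7.081), k3=(-0.695, -7.081), k4=(-0.731, -7.067); state += dt/6·(k1+2k2+2k3+k4)
t=0.010: state=(1.493, -0.731)
t=0.020: state=(1.485, -0.801)
t=0.030: state=(1.477, -0.872)
continuing one RK4 step at a time; state shown every 50 steps (Δt=0.5):
t=0.500: state=(0.395, -3.337)
t=1.000: state=(-1.023, -1.595)
t=1.500: state=(-0.969, 1.702)
t=2.000: state=(0.282, 2.574)
t=2.500: state=(0.971, -0.068)
t=3.000: state=(0.299, -2.240)
t=3.500: state=(-0.673, -1.099)
t=4.000: state=(-0.589, 1.326)
t=4.500: state=(0.284, 1.627)
t=5.000: state=(0.632, -0.369)
t=5.500: state=(0.054, -1.571)
t=6.000: state=(-0.512, -0.389)
t=6.500: state=(-0.276, 1.157)
t=7.000: state=(0.315, 0.846)
t=7.500: state=(0.370, -0.615)
t=8.000: state=(-0.108, -0.992)
t=8.500: state=(-0.361, 0.105)
t=9.000: state=(-0.061, 0.890)
t=9.120: state=(0.046, 0.862)
compare at T: theta=0.046, omega=0.862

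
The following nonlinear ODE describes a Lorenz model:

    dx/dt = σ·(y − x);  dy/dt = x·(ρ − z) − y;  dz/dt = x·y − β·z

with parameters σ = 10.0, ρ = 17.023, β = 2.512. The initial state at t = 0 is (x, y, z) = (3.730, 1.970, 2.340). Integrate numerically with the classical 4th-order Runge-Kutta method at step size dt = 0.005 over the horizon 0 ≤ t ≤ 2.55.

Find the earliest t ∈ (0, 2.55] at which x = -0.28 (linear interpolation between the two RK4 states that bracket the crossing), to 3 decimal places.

t=0.000: state=(3.730, 1.970, 2.340)
step 1 (dt=0.005): k1=(-17.600, 52.798, 1.470), k2=(-15.840, 52.006, 1.861), k3=(-15.904, 52.069, 1.860), k4=(-14.201, 51.336, 2.240); state += dt/6·(k1+2k2+2k3+k4)
t=0.005: state=(3.651, 2.230, 2.349)
t=0.010: state=(3.588, 2.484, 2.362)
t=0.015: state=(3.540, 2.732, 2.379)
continuing one RK4 step at a time; state shown every 20 steps (Δt=0.1):
t=0.100: state=(4.406, 6.870, 3.339)
t=0.200: state=(8.144, 12.902, 8.184)
t=0.300: state=(12.327, 14.452, 20.089)
t=0.400: state=(10.304, 4.704, 26.103)
t=0.500: state=(4.331, -0.738, 21.281)
t=0.600: state=(0.881, -1.160, 16.340)
t=0.685: state=(-0.243, -1.046, 13.179)
next step: t=0.690: state=(-0.282, -1.046, 13.016) — x has crossed -0.28
linear interpolation between t=0.685 (-0.24276) and t=0.690 (-0.28192) → t≈0.690

t = 0.690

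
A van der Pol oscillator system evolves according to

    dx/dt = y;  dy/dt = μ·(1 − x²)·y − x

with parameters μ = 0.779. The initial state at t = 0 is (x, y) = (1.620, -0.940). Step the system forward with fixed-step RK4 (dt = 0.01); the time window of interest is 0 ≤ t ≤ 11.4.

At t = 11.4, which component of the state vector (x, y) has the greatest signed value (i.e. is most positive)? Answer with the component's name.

t=0.000: state=(1.620, -0.940)
step 1 (dt=0.01): k1=(-0.940, -0.431), k2=(-0.942, -0.434), k3=(-0.942, -0.434), k4=(-0.944, -0.438); state += dt/6·(k1+2k2+2k3+k4)
t=0.010: state=(1.611, -0.944)
t=0.020: state=(1.601, -0.949)
t=0.030: state=(1.592, -0.953)
continuing one RK4 step at a time; state shown every 50 steps (Δt=0.5):
t=0.500: state=(1.079, -1.265)
t=1.000: state=(0.301, -1.910)
t=1.500: state=(-0.844, -2.517)
t=2.000: state=(-1.839, -1.132)
t=2.500: state=(-2.012, 0.223)
t=3.000: state=(-1.767, 0.687)
t=3.500: state=(-1.347, 1.001)
t=4.000: state=(-0.740, 1.476)
t=4.500: state=(0.183, 2.243)
t=5.000: state=(1.367, 2.114)
t=5.500: state=(1.981, 0.362)
t=6.000: state=(1.912, -0.479)
t=6.500: state=(1.580, -0.826)
t=7.000: state=(1.082, -1.192)
t=7.500: state=(0.344, -1.818)
t=8.000: state=(-0.756, -2.463)
t=8.500: state=(-1.776, -1.256)
t=9.000: state=(-1.998, 0.161)
t=9.500: state=(-1.773, 0.664)
t=10.000: state=(-1.362, 0.984)
t=10.500: state=(-0.764, 1.450)
t=11.000: state=(0.143, 2.212)
t=11.400: state=(1.100, 2.367)
compare at T: x=1.100, y=2.367

largest component: y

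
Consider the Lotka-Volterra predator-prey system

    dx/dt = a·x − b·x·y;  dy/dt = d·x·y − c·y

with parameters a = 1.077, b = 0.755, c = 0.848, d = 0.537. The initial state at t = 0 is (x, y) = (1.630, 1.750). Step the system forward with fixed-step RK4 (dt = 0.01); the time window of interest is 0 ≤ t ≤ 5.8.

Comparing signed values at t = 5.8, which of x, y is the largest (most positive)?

largest component: x

t=0.000: state=(1.630, 1.750)
step 1 (dt=0.01): k1=(-0.398, 0.048), k2=(-0.398, 0.046), k3=(-0.398, 0.046), k4=(-0.398, 0.044); state += dt/6·(k1+2k2+2k3+k4)
t=0.010: state=(1.626, 1.750)
t=0.020: state=(1.622, 1.751)
t=0.030: state=(1.618, 1.751)
continuing one RK4 step at a time; state shown every 20 steps (Δt=0.2):
t=0.200: state=(1.552, 1.752)
t=0.400: state=(1.478, 1.740)
t=0.600: state=(1.412, 1.715)
t=0.800: state=(1.356, 1.679)
t=1.000: state=(1.309, 1.635)
t=1.200: state=(1.273, 1.585)
t=1.400: state=(1.248, 1.532)
t=1.600: state=(1.233, 1.477)
t=1.800: state=(1.229, 1.423)
t=2.000: state=(1.235, 1.371)
t=2.200: state=(1.250, 1.322)
t=2.400: state=(1.274, 1.277)
t=2.600: state=(1.307, 1.238)
t=2.800: state=(1.348, 1.205)
t=3.000: state=(1.397, 1.179)
t=3.200: state=(1.452, 1.159)
t=3.400: state=(1.514, 1.147)
t=3.600: state=(1.580, 1.143)
t=3.800: state=(1.648, 1.147)
t=4.000: state=(1.718, 1.160)
t=4.200: state=(1.785, 1.182)
t=4.400: state=(1.848, 1.213)
t=4.600: state=(1.904, 1.252)
t=4.800: state=(1.948, 1.300)
t=5.000: state=(1.977, 1.355)
t=5.200: state=(1.990, 1.415)
t=5.400: state=(1.984, 1.478)
t=5.600: state=(1.959, 1.542)
t=5.800: state=(1.916, 1.603)
compare at T: x=1.916, y=1.603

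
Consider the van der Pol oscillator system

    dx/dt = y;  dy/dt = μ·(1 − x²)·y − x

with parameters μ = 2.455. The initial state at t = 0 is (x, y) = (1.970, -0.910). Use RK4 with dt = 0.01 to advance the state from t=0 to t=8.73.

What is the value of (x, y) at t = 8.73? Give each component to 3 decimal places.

t=0.000: state=(1.970, -0.910)
step 1 (dt=0.01): k1=(-0.910, 4.466), k2=(-0.888, 4.274), k3=(-0.889, 4.281), k4=(-0.867, 4.098); state += dt/6·(k1+2k2+2k3+k4)
t=0.010: state=(1.961, -0.867)
t=0.020: state=(1.953, -0.828)
t=0.030: state=(1.945, -0.792)
continuing one RK4 step at a time; state shown every 50 steps (Δt=0.5):
t=0.500: state=(1.724, -0.365)
t=1.000: state=(1.535, -0.410)
t=1.500: state=(1.301, -0.540)
t=2.000: state=(0.963, -0.871)
t=2.500: state=(0.287, -2.158)
t=3.000: state=(-1.489, -3.540)
t=3.500: state=(-2.016, 0.125)
t=4.000: state=(-1.898, 0.283)
t=4.500: state=(-1.746, 0.327)
t=5.000: state=(-1.567, 0.392)
t=5.500: state=(-1.346, 0.509)
t=6.000: state=(-1.033, 0.786)
t=6.500: state=(-0.453, 1.775)
t=7.000: state=(1.153, 4.275)
t=7.500: state=(2.022, 0.003)
t=8.000: state=(1.922, -0.275)
t=8.500: state=(1.773, -0.319)
t=8.730: state=(1.697, -0.343)

(x, y) = (1.697, -0.343)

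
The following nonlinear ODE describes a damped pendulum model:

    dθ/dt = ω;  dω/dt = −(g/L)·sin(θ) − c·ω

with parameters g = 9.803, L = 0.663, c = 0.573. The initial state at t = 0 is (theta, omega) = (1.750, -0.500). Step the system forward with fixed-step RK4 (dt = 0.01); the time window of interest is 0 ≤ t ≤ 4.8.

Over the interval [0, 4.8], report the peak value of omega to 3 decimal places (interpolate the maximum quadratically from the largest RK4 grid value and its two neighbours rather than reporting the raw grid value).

max omega = 4.087

t=0.000: state=(1.750, -0.500)
step 1 (dt=0.01): k1=(-0.500, -14.263), k2=(-0.571, -14.228), k3=(-0.571, -14.229), k4=(-0.642, -14.196); state += dt/6·(k1+2k2+2k3+k4)
t=0.010: state=(1.744, -0.642)
t=0.020: state=(1.737, -0.784)
t=0.030: state=(1.729, -0.925)
continuing one RK4 step at a time; state shown every 20 steps (Δt=0.2):
t=0.200: state=(1.373, -3.221)
t=0.400: state=(0.513, -5.101)
t=0.600: state=(-0.496, -4.518)
t=0.800: state=(-1.156, -1.920)
t=1.000: state=(-1.250, 0.940)
t=1.200: state=(-0.815, 3.266)
t=1.400: state=(-0.046, 4.064)
t=1.600: state=(0.662, 2.717)
t=1.800: state=(0.971, 0.314)
t=2.000: state=(0.799, -1.941)
t=2.200: state=(0.263, -3.165)
t=2.400: state=(-0.349, -2.664)
t=2.600: state=(-0.716, -0.886)
t=2.800: state=(-0.691, 1.087)
t=3.000: state=(-0.328, 2.368)
t=3.200: state=(0.165, 2.320)
t=3.400: state=(0.519, 1.073)
t=3.600: state=(0.569, -0.555)
t=3.800: state=(0.326, -1.746)
t=4.000: state=(-0.060, -1.923)
t=4.200: state=(-0.373, -1.070)
t=4.400: state=(-0.458, 0.231)
t=4.600: state=(-0.298, 1.277)
t=4.800: state=(0.001, 1.556)
largest grid value and its neighbours: omega(1.360)=4.08264, omega(1.370)=4.08700, omega(1.380)=4.08539
parabola through these three points peaks at t≈1.372 with omega≈4.08716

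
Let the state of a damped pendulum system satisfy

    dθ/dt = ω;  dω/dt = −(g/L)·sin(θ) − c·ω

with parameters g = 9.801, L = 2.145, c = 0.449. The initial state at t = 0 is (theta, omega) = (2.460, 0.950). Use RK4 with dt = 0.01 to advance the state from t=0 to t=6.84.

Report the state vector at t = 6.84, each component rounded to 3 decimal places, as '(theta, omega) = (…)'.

(theta, omega) = (0.296, 0.853)

t=0.000: state=(2.460, 0.950)
step 1 (dt=0.01): k1=(0.950, -3.305), k2=(0.933, -3.281), k3=(0.934, -3.281), k4=(0.917, -3.257); state += dt/6·(k1+2k2+2k3+k4)
t=0.010: state=(2.469, 0.917)
t=0.020: state=(2.478, 0.885)
t=0.030: state=(2.487, 0.853)
continuing one RK4 step at a time; state shown every 25 steps (Δt=0.25):
t=0.250: state=(2.605, 0.246)
t=0.500: state=(2.594, -0.327)
t=0.750: state=(2.440, -0.914)
t=1.000: state=(2.126, -1.623)
t=1.250: state=(1.617, -2.467)
t=1.500: state=(0.900, -3.214)
t=1.750: state=(0.061, -3.353)
t=2.000: state=(-0.704, -2.642)
t=2.250: state=(-1.221, -1.467)
t=2.500: state=(-1.435, -0.257)
t=2.750: state=(-1.360, 0.838)
t=3.000: state=(-1.031, 1.756)
t=3.250: state=(-0.511, 2.319)
t=3.500: state=(0.079, 2.295)
t=3.750: state=(0.586, 1.684)
t=4.000: state=(0.895, 0.762)
t=4.250: state=(0.964, -0.198)
t=4.500: state=(0.807, -1.024)
t=4.750: state=(0.476, -1.566)
t=5.000: state=(0.060, -1.682)
t=5.250: state=(-0.327, -1.349)
t=5.500: state=(-0.589, -0.714)
t=5.750: state=(-0.677, 0.014)
t=6.000: state=(-0.589, 0.663)
t=6.250: state=(-0.364, 1.093)
t=6.500: state=(-0.069, 1.208)
t=6.750: state=(0.213, 0.995)
t=6.840: state=(0.296, 0.853)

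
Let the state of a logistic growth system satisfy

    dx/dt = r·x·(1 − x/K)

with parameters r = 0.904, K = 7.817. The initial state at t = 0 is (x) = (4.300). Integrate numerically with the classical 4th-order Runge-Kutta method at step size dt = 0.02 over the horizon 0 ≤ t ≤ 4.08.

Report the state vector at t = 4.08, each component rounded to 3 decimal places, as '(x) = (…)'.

t=0.000: state=(4.300)
step 1 (dt=0.02): k1=(1.749), k2=(1.747), k3=(1.747), k4=(1.746); state += dt/6·(k1+2k2+2k3+k4)
t=0.020: state=(4.335)
t=0.040: state=(4.370)
t=0.060: state=(4.405)
continuing one RK4 step at a time; state shown every 10 steps (Δt=0.2):
t=0.200: state=(4.646)
t=0.400: state=(4.980)
t=0.600: state=(5.298)
t=0.800: state=(5.596)
t=1.000: state=(5.872)
t=1.200: state=(6.124)
t=1.400: state=(6.352)
t=1.600: state=(6.555)
t=1.800: state=(6.735)
t=2.000: state=(6.893)
t=2.200: state=(7.030)
t=2.400: state=(7.149)
t=2.600: state=(7.252)
t=2.800: state=(7.339)
t=3.000: state=(7.414)
t=3.200: state=(7.478)
t=3.400: state=(7.532)
t=3.600: state=(7.578)
t=3.800: state=(7.616)
t=4.000: state=(7.649)
t=4.080: state=(7.660)

(x) = (7.660)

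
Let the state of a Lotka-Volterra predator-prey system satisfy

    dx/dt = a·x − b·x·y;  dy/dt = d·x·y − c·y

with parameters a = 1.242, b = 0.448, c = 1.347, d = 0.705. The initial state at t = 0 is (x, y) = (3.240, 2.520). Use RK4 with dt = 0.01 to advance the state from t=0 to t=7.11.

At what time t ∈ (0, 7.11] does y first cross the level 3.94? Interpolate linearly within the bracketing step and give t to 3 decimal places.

t=0.000: state=(3.240, 2.520)
step 1 (dt=0.01): k1=(0.366, 2.362), k2=(0.349, 2.376), k3=(0.349, 2.376), k4=(0.332, 2.390); state += dt/6·(k1+2k2+2k3+k4)
t=0.010: state=(3.243, 2.544)
t=0.020: state=(3.247, 2.568)
t=0.030: state=(3.249, 2.592)
continuing one RK4 step at a time; state shown every 25 steps (Δt=0.25):
t=0.250: state=(3.215, 3.190)
t=0.500: state=(2.942, 3.932)
next step: t=0.510: state=(2.927, 3.961) — y has crossed 3.94
linear interpolation between t=0.500 (3.93204) and t=0.510 (3.96053) → t≈0.503

t = 0.503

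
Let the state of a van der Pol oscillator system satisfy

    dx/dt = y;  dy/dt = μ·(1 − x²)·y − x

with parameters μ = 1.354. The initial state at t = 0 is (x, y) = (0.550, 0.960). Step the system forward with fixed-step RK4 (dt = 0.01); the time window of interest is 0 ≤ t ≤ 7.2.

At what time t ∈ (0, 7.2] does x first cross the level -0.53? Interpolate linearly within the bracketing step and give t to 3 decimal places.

t=0.000: state=(0.550, 0.960)
step 1 (dt=0.01): k1=(0.960, 0.357), k2=(0.962, 0.347), k3=(0.962, 0.347), k4=(0.963, 0.336); state += dt/6·(k1+2k2+2k3+k4)
t=0.010: state=(0.560, 0.963)
t=0.020: state=(0.569, 0.967)
t=0.030: state=(0.579, 0.970)
continuing one RK4 step at a time; state shown every 25 steps (Δt=0.25):
t=0.250: state=(0.795, 0.972)
t=0.500: state=(1.020, 0.797)
t=0.750: state=(1.181, 0.474)
t=1.000: state=(1.254, 0.119)
t=1.250: state=(1.245, -0.187)
t=1.500: state=(1.165, -0.441)
t=1.750: state=(1.025, -0.678)
t=2.000: state=(0.823, -0.950)
t=2.250: state=(0.542, -1.323)
t=2.500: state=(0.146, -1.877)
t=2.750: state=(-0.410, -2.568)
t=2.790: state=(-0.514, -2.661)
next step: t=2.800: state=(-0.541, -2.682) — x has crossed -0.53
linear interpolation between t=2.790 (-0.51431) and t=2.800 (-0.54102) → t≈2.796

t = 2.796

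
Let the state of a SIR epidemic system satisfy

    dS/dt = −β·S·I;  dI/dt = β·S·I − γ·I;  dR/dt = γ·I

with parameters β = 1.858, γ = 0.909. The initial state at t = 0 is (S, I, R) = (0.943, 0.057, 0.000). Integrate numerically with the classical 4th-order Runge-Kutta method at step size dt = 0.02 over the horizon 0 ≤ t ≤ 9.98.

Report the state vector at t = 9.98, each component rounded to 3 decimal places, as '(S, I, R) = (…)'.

(S, I, R) = (0.178, 0.007, 0.815)

t=0.000: state=(0.943, 0.057, 0.000)
step 1 (dt=0.02): k1=(-0.100, 0.048, 0.052), k2=(-0.101, 0.048, 0.052), k3=(-0.101, 0.048, 0.052), k4=(-0.101, 0.049, 0.053); state += dt/6·(k1+2k2+2k3+k4)
t=0.020: state=(0.941, 0.058, 0.001)
t=0.040: state=(0.939, 0.059, 0.002)
t=0.060: state=(0.937, 0.060, 0.003)
continuing one RK4 step at a time; state shown every 25 steps (Δt=0.5):
t=0.500: state=(0.883, 0.085, 0.032)
t=1.000: state=(0.804, 0.118, 0.078)
t=1.500: state=(0.710, 0.151, 0.139)
t=2.000: state=(0.609, 0.177, 0.214)
t=2.500: state=(0.513, 0.189, 0.298)
t=3.000: state=(0.430, 0.186, 0.384)
t=3.500: state=(0.364, 0.170, 0.465)
t=4.000: state=(0.314, 0.148, 0.538)
t=4.500: state=(0.277, 0.124, 0.599)
t=5.000: state=(0.250, 0.100, 0.650)
t=5.500: state=(0.230, 0.079, 0.691)
t=6.000: state=(0.215, 0.062, 0.723)
t=6.500: state=(0.205, 0.048, 0.748)
t=7.000: state=(0.197, 0.037, 0.767)
t=7.500: state=(0.191, 0.028, 0.781)
t=8.000: state=(0.187, 0.021, 0.792)
t=8.500: state=(0.184, 0.016, 0.801)
t=9.000: state=(0.181, 0.012, 0.807)
t=9.500: state=(0.180, 0.009, 0.812)
t=9.980: state=(0.178, 0.007, 0.815)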